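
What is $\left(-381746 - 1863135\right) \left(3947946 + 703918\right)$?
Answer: $-10442881108184$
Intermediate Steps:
$\left(-381746 - 1863135\right) \left(3947946 + 703918\right) = \left(-2244881\right) 4651864 = -10442881108184$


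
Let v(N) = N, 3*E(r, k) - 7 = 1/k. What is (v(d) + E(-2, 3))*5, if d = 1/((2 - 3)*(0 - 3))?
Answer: 125/9 ≈ 13.889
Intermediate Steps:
d = ⅓ (d = 1/(-1*(-3)) = 1/3 = ⅓ ≈ 0.33333)
E(r, k) = 7/3 + 1/(3*k)
(v(d) + E(-2, 3))*5 = (⅓ + (⅓)*(1 + 7*3)/3)*5 = (⅓ + (⅓)*(⅓)*(1 + 21))*5 = (⅓ + (⅓)*(⅓)*22)*5 = (⅓ + 22/9)*5 = (25/9)*5 = 125/9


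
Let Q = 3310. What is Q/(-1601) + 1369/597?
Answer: 215699/955797 ≈ 0.22567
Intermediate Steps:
Q/(-1601) + 1369/597 = 3310/(-1601) + 1369/597 = 3310*(-1/1601) + 1369*(1/597) = -3310/1601 + 1369/597 = 215699/955797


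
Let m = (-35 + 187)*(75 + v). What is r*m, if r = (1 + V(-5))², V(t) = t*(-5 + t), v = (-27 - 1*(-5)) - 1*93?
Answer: -15814080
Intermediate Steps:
v = -115 (v = (-27 + 5) - 93 = -22 - 93 = -115)
r = 2601 (r = (1 - 5*(-5 - 5))² = (1 - 5*(-10))² = (1 + 50)² = 51² = 2601)
m = -6080 (m = (-35 + 187)*(75 - 115) = 152*(-40) = -6080)
r*m = 2601*(-6080) = -15814080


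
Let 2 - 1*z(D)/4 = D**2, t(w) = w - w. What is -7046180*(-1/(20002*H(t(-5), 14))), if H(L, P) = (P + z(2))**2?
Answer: 1761545/180018 ≈ 9.7854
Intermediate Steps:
t(w) = 0
z(D) = 8 - 4*D**2
H(L, P) = (-8 + P)**2 (H(L, P) = (P + (8 - 4*2**2))**2 = (P + (8 - 4*4))**2 = (P + (8 - 16))**2 = (P - 8)**2 = (-8 + P)**2)
-7046180*(-1/(20002*H(t(-5), 14))) = -7046180*(-1/(20002*(-8 + 14)**2)) = -7046180/((-20002*6**2)) = -7046180/((-20002*36)) = -7046180/(-720072) = -7046180*(-1/720072) = 1761545/180018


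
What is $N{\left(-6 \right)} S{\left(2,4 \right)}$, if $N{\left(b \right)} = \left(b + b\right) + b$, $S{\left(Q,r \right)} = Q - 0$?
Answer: $-36$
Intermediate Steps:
$S{\left(Q,r \right)} = Q$ ($S{\left(Q,r \right)} = Q + 0 = Q$)
$N{\left(b \right)} = 3 b$ ($N{\left(b \right)} = 2 b + b = 3 b$)
$N{\left(-6 \right)} S{\left(2,4 \right)} = 3 \left(-6\right) 2 = \left(-18\right) 2 = -36$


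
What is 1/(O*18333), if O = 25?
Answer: 1/458325 ≈ 2.1819e-6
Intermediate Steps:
1/(O*18333) = 1/(25*18333) = 1/458325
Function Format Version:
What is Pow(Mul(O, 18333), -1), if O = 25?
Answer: Rational(1, 458325) ≈ 2.1819e-6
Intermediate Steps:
Pow(Mul(O, 18333), -1) = Pow(Mul(25, 18333), -1) = Pow(458325, -1) = Rational(1, 458325)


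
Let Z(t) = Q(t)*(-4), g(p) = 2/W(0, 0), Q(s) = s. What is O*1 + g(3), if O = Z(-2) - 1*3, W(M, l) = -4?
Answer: 9/2 ≈ 4.5000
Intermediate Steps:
g(p) = -½ (g(p) = 2/(-4) = 2*(-¼) = -½)
Z(t) = -4*t (Z(t) = t*(-4) = -4*t)
O = 5 (O = -4*(-2) - 1*3 = 8 - 3 = 5)
O*1 + g(3) = 5*1 - ½ = 5 - ½ = 9/2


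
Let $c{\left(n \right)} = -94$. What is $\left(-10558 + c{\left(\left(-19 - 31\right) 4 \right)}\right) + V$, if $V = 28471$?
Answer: $17819$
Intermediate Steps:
$\left(-10558 + c{\left(\left(-19 - 31\right) 4 \right)}\right) + V = \left(-10558 - 94\right) + 28471 = -10652 + 28471 = 17819$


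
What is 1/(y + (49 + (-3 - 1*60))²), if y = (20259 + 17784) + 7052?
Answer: 1/45291 ≈ 2.2079e-5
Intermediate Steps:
y = 45095 (y = 38043 + 7052 = 45095)
1/(y + (49 + (-3 - 1*60))²) = 1/(45095 + (49 + (-3 - 1*60))²) = 1/(45095 + (49 + (-3 - 60))²) = 1/(45095 + (49 - 63)²) = 1/(45095 + (-14)²) = 1/(45095 + 196) = 1/45291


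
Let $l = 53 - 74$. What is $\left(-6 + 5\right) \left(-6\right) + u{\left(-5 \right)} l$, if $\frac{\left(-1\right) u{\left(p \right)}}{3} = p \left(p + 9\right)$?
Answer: $-1254$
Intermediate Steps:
$l = -21$
$u{\left(p \right)} = - 3 p \left(9 + p\right)$ ($u{\left(p \right)} = - 3 p \left(p + 9\right) = - 3 p \left(9 + p\right)$)
$\left(-6 + 5\right) \left(-6\right) + u{\left(-5 \right)} l = \left(-6 + 5\right) \left(-6\right) + \left(-3\right) \left(-5\right) \left(9 - 5\right) \left(-21\right) = \left(-1\right) \left(-6\right) + \left(-3\right) \left(-5\right) 4 \left(-21\right) = 6 + 60 \left(-21\right) = 6 - 1260 = -1254$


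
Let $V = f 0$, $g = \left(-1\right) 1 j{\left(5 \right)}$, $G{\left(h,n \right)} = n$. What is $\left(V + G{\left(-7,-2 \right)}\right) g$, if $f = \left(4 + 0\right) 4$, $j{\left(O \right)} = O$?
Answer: $10$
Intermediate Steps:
$f = 16$ ($f = 4 \cdot 4 = 16$)
$g = -5$ ($g = \left(-1\right) 1 \cdot 5 = \left(-1\right) 5 = -5$)
$V = 0$ ($V = 16 \cdot 0 = 0$)
$\left(V + G{\left(-7,-2 \right)}\right) g = \left(0 - 2\right) \left(-5\right) = \left(-2\right) \left(-5\right) = 10$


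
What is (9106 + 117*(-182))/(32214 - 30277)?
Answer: -12188/1937 ≈ -6.2922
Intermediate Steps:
(9106 + 117*(-182))/(32214 - 30277) = (9106 - 21294)/1937 = -12188*1/1937 = -12188/1937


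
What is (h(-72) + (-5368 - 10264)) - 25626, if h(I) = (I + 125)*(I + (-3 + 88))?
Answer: -40569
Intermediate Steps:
h(I) = (85 + I)*(125 + I) (h(I) = (125 + I)*(I + 85) = (125 + I)*(85 + I) = (85 + I)*(125 + I))
(h(-72) + (-5368 - 10264)) - 25626 = ((10625 + (-72)² + 210*(-72)) + (-5368 - 10264)) - 25626 = ((10625 + 5184 - 15120) - 15632) - 25626 = (689 - 15632) - 25626 = -14943 - 25626 = -40569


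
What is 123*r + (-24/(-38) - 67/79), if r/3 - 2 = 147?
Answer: 82526156/1501 ≈ 54981.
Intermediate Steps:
r = 447 (r = 6 + 3*147 = 6 + 441 = 447)
123*r + (-24/(-38) - 67/79) = 123*447 + (-24/(-38) - 67/79) = 54981 + (-24*(-1/38) - 67*1/79) = 54981 + (12/19 - 67/79) = 54981 - 325/1501 = 82526156/1501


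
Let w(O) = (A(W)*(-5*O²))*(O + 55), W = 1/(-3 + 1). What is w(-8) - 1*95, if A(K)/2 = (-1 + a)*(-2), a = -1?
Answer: -120415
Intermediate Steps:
W = -½ (W = 1/(-2) = -½ ≈ -0.50000)
A(K) = 8 (A(K) = 2*((-1 - 1)*(-2)) = 2*(-2*(-2)) = 2*4 = 8)
w(O) = -40*O²*(55 + O) (w(O) = (8*(-5*O²))*(O + 55) = (-40*O²)*(55 + O) = -40*O²*(55 + O))
w(-8) - 1*95 = 40*(-8)²*(-55 - 1*(-8)) - 1*95 = 40*64*(-55 + 8) - 95 = 40*64*(-47) - 95 = -120320 - 95 = -120415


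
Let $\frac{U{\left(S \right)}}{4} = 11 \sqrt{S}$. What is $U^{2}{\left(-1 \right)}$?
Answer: $-1936$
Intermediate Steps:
$U{\left(S \right)} = 44 \sqrt{S}$ ($U{\left(S \right)} = 4 \cdot 11 \sqrt{S} = 44 \sqrt{S}$)
$U^{2}{\left(-1 \right)} = \left(44 \sqrt{-1}\right)^{2} = \left(44 i\right)^{2} = -1936$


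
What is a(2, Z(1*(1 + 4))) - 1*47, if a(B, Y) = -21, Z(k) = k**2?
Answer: -68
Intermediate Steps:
a(2, Z(1*(1 + 4))) - 1*47 = -21 - 1*47 = -21 - 47 = -68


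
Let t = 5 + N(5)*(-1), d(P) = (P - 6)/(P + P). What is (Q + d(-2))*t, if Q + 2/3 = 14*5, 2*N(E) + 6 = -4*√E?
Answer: 1712/3 + 428*√5/3 ≈ 889.68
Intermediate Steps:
d(P) = (-6 + P)/(2*P) (d(P) = (-6 + P)/((2*P)) = (-6 + P)*(1/(2*P)) = (-6 + P)/(2*P))
N(E) = -3 - 2*√E (N(E) = -3 + (-4*√E)/2 = -3 - 2*√E)
Q = 208/3 (Q = -⅔ + 14*5 = -⅔ + 70 = 208/3 ≈ 69.333)
t = 8 + 2*√5 (t = 5 + (-3 - 2*√5)*(-1) = 5 + (3 + 2*√5) = 8 + 2*√5 ≈ 12.472)
(Q + d(-2))*t = (208/3 + (½)*(-6 - 2)/(-2))*(8 + 2*√5) = (208/3 + (½)*(-½)*(-8))*(8 + 2*√5) = (208/3 + 2)*(8 + 2*√5) = 214*(8 + 2*√5)/3 = 1712/3 + 428*√5/3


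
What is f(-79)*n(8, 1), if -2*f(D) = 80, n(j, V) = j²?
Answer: -2560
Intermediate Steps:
f(D) = -40 (f(D) = -½*80 = -40)
f(-79)*n(8, 1) = -40*8² = -40*64 = -2560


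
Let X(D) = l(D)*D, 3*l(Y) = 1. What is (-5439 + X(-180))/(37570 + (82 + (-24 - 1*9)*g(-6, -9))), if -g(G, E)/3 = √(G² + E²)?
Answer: -207048348/1416526387 + 1633203*√13/1416526387 ≈ -0.14201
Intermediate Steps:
g(G, E) = -3*√(E² + G²) (g(G, E) = -3*√(G² + E²) = -3*√(E² + G²))
l(Y) = ⅓ (l(Y) = (⅓)*1 = ⅓)
X(D) = D/3
(-5439 + X(-180))/(37570 + (82 + (-24 - 1*9)*g(-6, -9))) = (-5439 + (⅓)*(-180))/(37570 + (82 + (-24 - 1*9)*(-3*√((-9)² + (-6)²)))) = (-5439 - 60)/(37570 + (82 + (-24 - 9)*(-3*√(81 + 36)))) = -5499/(37570 + (82 - (-99)*√117)) = -5499/(37570 + (82 - (-99)*3*√13)) = -5499/(37570 + (82 - (-297)*√13)) = -5499/(37570 + (82 + 297*√13)) = -5499/(37652 + 297*√13)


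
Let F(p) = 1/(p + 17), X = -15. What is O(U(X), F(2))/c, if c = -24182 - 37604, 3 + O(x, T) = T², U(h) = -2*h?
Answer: 541/11152373 ≈ 4.8510e-5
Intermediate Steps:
F(p) = 1/(17 + p)
O(x, T) = -3 + T²
c = -61786
O(U(X), F(2))/c = (-3 + (1/(17 + 2))²)/(-61786) = (-3 + (1/19)²)*(-1/61786) = (-3 + 1/361)*(-1/61786) = -1082/361*(-1/61786) = 541/11152373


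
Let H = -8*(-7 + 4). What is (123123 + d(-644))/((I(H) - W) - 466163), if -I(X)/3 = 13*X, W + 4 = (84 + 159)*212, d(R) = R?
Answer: -122479/518611 ≈ -0.23617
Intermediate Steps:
H = 24 (H = -8*(-3) = 24)
W = 51512 (W = -4 + (84 + 159)*212 = -4 + 243*212 = -4 + 51516 = 51512)
I(X) = -39*X
(123123 + d(-644))/((I(H) - W) - 466163) = (123123 - 644)/((-39*24 - 1*51512) - 466163) = 122479/((-936 - 51512) - 466163) = 122479/(-52448 - 466163) = 122479/(-518611) = 122479*(-1/518611) = -122479/518611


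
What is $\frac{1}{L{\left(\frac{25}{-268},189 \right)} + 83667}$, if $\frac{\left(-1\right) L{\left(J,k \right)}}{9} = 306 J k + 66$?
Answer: $\frac{134}{17638107} \approx 7.5972 \cdot 10^{-6}$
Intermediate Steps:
$L{\left(J,k \right)} = -594 - 2754 J k$ ($L{\left(J,k \right)} = - 9 \left(306 J k + 66\right) = - 9 \left(66 + 306 J k\right) = -594 - 2754 J k$)
$\frac{1}{L{\left(\frac{25}{-268},189 \right)} + 83667} = \frac{1}{\left(-594 - 2754 \frac{25}{-268} \cdot 189\right) + 83667} = \frac{1}{\left(-594 - 2754 \cdot 25 \left(- \frac{1}{268}\right) 189\right) + 83667} = \frac{1}{\left(-594 - \left(- \frac{34425}{134}\right) 189\right) + 83667} = \frac{1}{\left(-594 + \frac{6506325}{134}\right) + 83667} = \frac{1}{\frac{6426729}{134} + 83667} = \frac{1}{\frac{17638107}{134}} = \frac{134}{17638107}$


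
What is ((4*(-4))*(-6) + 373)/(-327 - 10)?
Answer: -469/337 ≈ -1.3917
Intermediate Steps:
((4*(-4))*(-6) + 373)/(-327 - 10) = (-16*(-6) + 373)/(-337) = (96 + 373)*(-1/337) = 469*(-1/337) = -469/337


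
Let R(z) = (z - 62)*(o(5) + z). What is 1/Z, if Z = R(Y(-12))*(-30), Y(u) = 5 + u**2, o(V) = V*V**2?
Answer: -1/715140 ≈ -1.3983e-6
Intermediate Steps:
o(V) = V**3
R(z) = (-62 + z)*(125 + z) (R(z) = (z - 62)*(5**3 + z) = (-62 + z)*(125 + z))
Z = -715140 (Z = (-7750 + (5 + (-12)**2)**2 + 63*(5 + (-12)**2))*(-30) = (-7750 + (5 + 144)**2 + 63*(5 + 144))*(-30) = (-7750 + 149**2 + 63*149)*(-30) = (-7750 + 22201 + 9387)*(-30) = 23838*(-30) = -715140)
1/Z = 1/(-715140) = -1/715140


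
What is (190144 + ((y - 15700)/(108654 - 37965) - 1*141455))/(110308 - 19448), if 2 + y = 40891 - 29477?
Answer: 312888403/583891140 ≈ 0.53587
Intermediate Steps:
y = 11412 (y = -2 + (40891 - 29477) = -2 + 11414 = 11412)
(190144 + ((y - 15700)/(108654 - 37965) - 1*141455))/(110308 - 19448) = (190144 + ((11412 - 15700)/(108654 - 37965) - 1*141455))/(110308 - 19448) = (190144 + (-4288/70689 - 141455))/90860 = (190144 + (-4288*1/70689 - 141455))*(1/90860) = (190144 + (-4288/70689 - 141455))*(1/90860) = (190144 - 9999316783/70689)*(1/90860) = (3441772433/70689)*(1/90860) = 312888403/583891140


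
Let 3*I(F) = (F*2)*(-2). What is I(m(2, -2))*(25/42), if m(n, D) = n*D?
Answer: 200/63 ≈ 3.1746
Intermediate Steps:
m(n, D) = D*n
I(F) = -4*F/3 (I(F) = ((F*2)*(-2))/3 = ((2*F)*(-2))/3 = (-4*F)/3 = -4*F/3)
I(m(2, -2))*(25/42) = (-(-8)*2/3)*(25/42) = (-4/3*(-4))*(25*(1/42)) = (16/3)*(25/42) = 200/63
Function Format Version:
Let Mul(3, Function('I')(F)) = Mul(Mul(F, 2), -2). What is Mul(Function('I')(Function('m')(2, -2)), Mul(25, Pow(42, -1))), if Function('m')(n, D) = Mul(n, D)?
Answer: Rational(200, 63) ≈ 3.1746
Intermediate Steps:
Function('m')(n, D) = Mul(D, n)
Function('I')(F) = Mul(Rational(-4, 3), F) (Function('I')(F) = Mul(Rational(1, 3), Mul(Mul(F, 2), -2)) = Mul(Rational(1, 3), Mul(Mul(2, F), -2)) = Mul(Rational(1, 3), Mul(-4, F)) = Mul(Rational(-4, 3), F))
Mul(Function('I')(Function('m')(2, -2)), Mul(25, Pow(42, -1))) = Mul(Mul(Rational(-4, 3), Mul(-2, 2)), Mul(25, Pow(42, -1))) = Mul(Mul(Rational(-4, 3), -4), Mul(25, Rational(1, 42))) = Mul(Rational(16, 3), Rational(25, 42)) = Rational(200, 63)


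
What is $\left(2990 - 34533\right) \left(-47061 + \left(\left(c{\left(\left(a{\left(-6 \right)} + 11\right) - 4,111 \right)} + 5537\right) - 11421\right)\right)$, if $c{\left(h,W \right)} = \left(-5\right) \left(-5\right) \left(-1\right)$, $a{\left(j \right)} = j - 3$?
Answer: $1670832710$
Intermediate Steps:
$a{\left(j \right)} = -3 + j$
$c{\left(h,W \right)} = -25$ ($c{\left(h,W \right)} = 25 \left(-1\right) = -25$)
$\left(2990 - 34533\right) \left(-47061 + \left(\left(c{\left(\left(a{\left(-6 \right)} + 11\right) - 4,111 \right)} + 5537\right) - 11421\right)\right) = \left(2990 - 34533\right) \left(-47061 + \left(\left(-25 + 5537\right) - 11421\right)\right) = - 31543 \left(-47061 + \left(5512 - 11421\right)\right) = - 31543 \left(-47061 - 5909\right) = \left(-31543\right) \left(-52970\right) = 1670832710$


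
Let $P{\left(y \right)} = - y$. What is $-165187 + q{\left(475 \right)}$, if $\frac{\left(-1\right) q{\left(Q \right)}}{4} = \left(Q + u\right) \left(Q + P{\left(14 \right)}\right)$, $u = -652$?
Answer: $161201$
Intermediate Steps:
$q{\left(Q \right)} = - 4 \left(-652 + Q\right) \left(-14 + Q\right)$ ($q{\left(Q \right)} = - 4 \left(Q - 652\right) \left(Q - 14\right) = - 4 \left(-652 + Q\right) \left(Q - 14\right) = - 4 \left(-652 + Q\right) \left(-14 + Q\right)$)
$-165187 + q{\left(475 \right)} = -165187 - \left(-1228888 + 902500\right) = -165187 - -326388 = -165187 + 326388 = 161201$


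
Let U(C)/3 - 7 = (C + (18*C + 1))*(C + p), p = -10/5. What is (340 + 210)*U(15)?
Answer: 6146250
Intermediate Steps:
p = -2 (p = -10*⅕ = -2)
U(C) = 21 + 3*(1 + 19*C)*(-2 + C) (U(C) = 21 + 3*((C + (18*C + 1))*(C - 2)) = 21 + 3*((C + (1 + 18*C))*(-2 + C)) = 21 + 3*((1 + 19*C)*(-2 + C)) = 21 + 3*(1 + 19*C)*(-2 + C))
(340 + 210)*U(15) = (340 + 210)*(15 - 111*15 + 57*15²) = 550*(15 - 1665 + 57*225) = 550*(15 - 1665 + 12825) = 550*11175 = 6146250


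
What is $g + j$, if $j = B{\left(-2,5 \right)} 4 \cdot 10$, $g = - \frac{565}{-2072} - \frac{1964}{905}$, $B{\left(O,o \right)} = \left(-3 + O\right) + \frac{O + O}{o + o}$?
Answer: $- \frac{408592643}{1875160} \approx -217.9$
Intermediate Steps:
$B{\left(O,o \right)} = -3 + O + \frac{O}{o}$ ($B{\left(O,o \right)} = \left(-3 + O\right) + \frac{2 O}{2 o} = \left(-3 + O\right) + 2 O \frac{1}{2 o} = \left(-3 + O\right) + \frac{O}{o} = -3 + O + \frac{O}{o}$)
$g = - \frac{3558083}{1875160}$ ($g = \left(-565\right) \left(- \frac{1}{2072}\right) - \frac{1964}{905} = \frac{565}{2072} - \frac{1964}{905} = - \frac{3558083}{1875160} \approx -1.8975$)
$j = -216$ ($j = \left(-3 - 2 - \frac{2}{5}\right) 4 \cdot 10 = \left(- \frac{27}{5}\right) 4 \cdot 10 = \left(- \frac{108}{5}\right) 10 = -216$)
$g + j = - \frac{3558083}{1875160} - 216 = - \frac{408592643}{1875160}$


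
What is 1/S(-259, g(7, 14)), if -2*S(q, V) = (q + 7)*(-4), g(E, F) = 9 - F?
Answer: -1/504 ≈ -0.0019841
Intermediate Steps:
S(q, V) = 14 + 2*q (S(q, V) = -(q + 7)*(-4)/2 = -(7 + q)*(-4)/2 = -(-28 - 4*q)/2 = 14 + 2*q)
1/S(-259, g(7, 14)) = 1/(14 + 2*(-259)) = 1/(14 - 518) = 1/(-504) = -1/504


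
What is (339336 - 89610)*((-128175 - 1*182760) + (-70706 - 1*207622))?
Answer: -147154291938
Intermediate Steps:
(339336 - 89610)*((-128175 - 1*182760) + (-70706 - 1*207622)) = 249726*((-128175 - 182760) + (-70706 - 207622)) = 249726*(-310935 - 278328) = 249726*(-589263) = -147154291938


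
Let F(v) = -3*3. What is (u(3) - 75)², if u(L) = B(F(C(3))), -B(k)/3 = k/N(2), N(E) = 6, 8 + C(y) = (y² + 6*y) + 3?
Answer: 19881/4 ≈ 4970.3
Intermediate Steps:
C(y) = -5 + y² + 6*y (C(y) = -8 + ((y² + 6*y) + 3) = -8 + (3 + y² + 6*y) = -5 + y² + 6*y)
F(v) = -9
B(k) = -k/2 (B(k) = -3*k/6 = -k/2)
u(L) = 9/2 (u(L) = -½*(-9) = 9/2)
(u(3) - 75)² = (9/2 - 75)² = (-141/2)² = 19881/4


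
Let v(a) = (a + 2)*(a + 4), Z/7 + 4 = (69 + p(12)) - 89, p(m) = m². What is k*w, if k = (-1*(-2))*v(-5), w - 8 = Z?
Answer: 5088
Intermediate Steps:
Z = 840 (Z = -28 + 7*((69 + 12²) - 89) = -28 + 7*((69 + 144) - 89) = -28 + 7*(213 - 89) = -28 + 7*124 = -28 + 868 = 840)
w = 848 (w = 8 + 840 = 848)
v(a) = (2 + a)*(4 + a)
k = 6 (k = (-1*(-2))*(8 + (-5)² + 6*(-5)) = 2*(8 + 25 - 30) = 2*3 = 6)
k*w = 6*848 = 5088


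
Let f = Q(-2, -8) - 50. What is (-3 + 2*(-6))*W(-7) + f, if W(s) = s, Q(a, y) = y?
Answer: 47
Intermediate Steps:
f = -58 (f = -8 - 50 = -58)
(-3 + 2*(-6))*W(-7) + f = (-3 + 2*(-6))*(-7) - 58 = (-3 - 12)*(-7) - 58 = -15*(-7) - 58 = 105 - 58 = 47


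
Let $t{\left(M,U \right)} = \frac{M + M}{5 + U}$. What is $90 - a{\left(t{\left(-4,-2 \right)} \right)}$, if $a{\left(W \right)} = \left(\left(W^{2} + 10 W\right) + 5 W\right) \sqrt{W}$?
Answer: $90 + \frac{592 i \sqrt{6}}{27} \approx 90.0 + 53.707 i$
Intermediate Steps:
$t{\left(M,U \right)} = \frac{2 M}{5 + U}$
$a{\left(W \right)} = \sqrt{W} \left(W^{2} + 15 W\right)$ ($a{\left(W \right)} = \left(W^{2} + 15 W\right) \sqrt{W} = \sqrt{W} \left(W^{2} + 15 W\right)$)
$90 - a{\left(t{\left(-4,-2 \right)} \right)} = 90 - \left(2 \left(-4\right) \frac{1}{5 - 2}\right)^{\frac{3}{2}} \left(15 + 2 \left(-4\right) \frac{1}{5 - 2}\right) = 90 - \left(2 \left(-4\right) \frac{1}{3}\right)^{\frac{3}{2}} \left(15 + 2 \left(-4\right) \frac{1}{3}\right) = 90 - \left(- \frac{8}{3}\right)^{\frac{3}{2}} \left(15 - \frac{8}{3}\right) = 90 - - \frac{16 i \sqrt{6}}{9} \cdot \frac{37}{3} = 90 - - \frac{592 i \sqrt{6}}{27} = 90 + \frac{592 i \sqrt{6}}{27}$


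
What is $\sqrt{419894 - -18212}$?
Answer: $\sqrt{438106} \approx 661.9$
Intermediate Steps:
$\sqrt{419894 - -18212} = \sqrt{419894 + 18212} = \sqrt{438106}$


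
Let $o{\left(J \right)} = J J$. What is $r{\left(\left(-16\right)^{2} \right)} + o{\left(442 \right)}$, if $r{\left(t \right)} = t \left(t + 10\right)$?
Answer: $263460$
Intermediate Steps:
$o{\left(J \right)} = J^{2}$
$r{\left(t \right)} = t \left(10 + t\right)$
$r{\left(\left(-16\right)^{2} \right)} + o{\left(442 \right)} = \left(-16\right)^{2} \left(10 + \left(-16\right)^{2}\right) + 442^{2} = 256 \left(10 + 256\right) + 195364 = 256 \cdot 266 + 195364 = 68096 + 195364 = 263460$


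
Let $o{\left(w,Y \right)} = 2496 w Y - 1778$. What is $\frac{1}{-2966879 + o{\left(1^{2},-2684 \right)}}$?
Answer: $- \frac{1}{9667921} \approx -1.0343 \cdot 10^{-7}$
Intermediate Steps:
$o{\left(w,Y \right)} = -1778 + 2496 Y w$ ($o{\left(w,Y \right)} = 2496 Y w - 1778 = -1778 + 2496 Y w$)
$\frac{1}{-2966879 + o{\left(1^{2},-2684 \right)}} = \frac{1}{-2966879 + \left(-1778 + 2496 \left(-2684\right) 1^{2}\right)} = \frac{1}{-2966879 + \left(-1778 + 2496 \left(-2684\right) 1\right)} = \frac{1}{-2966879 - 6701042} = \frac{1}{-9667921} = - \frac{1}{9667921}$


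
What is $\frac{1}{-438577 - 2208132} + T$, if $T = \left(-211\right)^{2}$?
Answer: $\frac{117834131388}{2646709} \approx 44521.0$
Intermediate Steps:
$T = 44521$
$\frac{1}{-438577 - 2208132} + T = \frac{1}{-438577 - 2208132} + 44521 = \frac{1}{-2646709} + 44521 = - \frac{1}{2646709} + 44521 = \frac{117834131388}{2646709}$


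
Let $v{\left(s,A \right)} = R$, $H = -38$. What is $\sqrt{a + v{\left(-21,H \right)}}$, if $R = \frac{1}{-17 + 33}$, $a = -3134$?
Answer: $\frac{i \sqrt{50143}}{4} \approx 55.982 i$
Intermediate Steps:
$R = \frac{1}{16} \approx 0.0625$
$v{\left(s,A \right)} = \frac{1}{16}$
$\sqrt{a + v{\left(-21,H \right)}} = \sqrt{-3134 + \frac{1}{16}} = \sqrt{- \frac{50143}{16}} = \frac{i \sqrt{50143}}{4}$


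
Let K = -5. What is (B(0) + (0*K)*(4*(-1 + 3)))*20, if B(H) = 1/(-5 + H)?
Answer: -4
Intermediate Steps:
(B(0) + (0*K)*(4*(-1 + 3)))*20 = (1/(-5 + 0) + (0*(-5))*(4*(-1 + 3)))*20 = (1/(-5) + 0*(4*2))*20 = (-⅕ + 0*8)*20 = (-⅕ + 0)*20 = -⅕*20 = -4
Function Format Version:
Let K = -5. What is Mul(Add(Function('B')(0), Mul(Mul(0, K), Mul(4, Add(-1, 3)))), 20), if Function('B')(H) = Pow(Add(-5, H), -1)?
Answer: -4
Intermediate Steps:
Mul(Add(Function('B')(0), Mul(Mul(0, K), Mul(4, Add(-1, 3)))), 20) = Mul(Add(Pow(Add(-5, 0), -1), Mul(Mul(0, -5), Mul(4, Add(-1, 3)))), 20) = Mul(Add(Pow(-5, -1), Mul(0, Mul(4, 2))), 20) = Mul(Add(Rational(-1, 5), Mul(0, 8)), 20) = Mul(Add(Rational(-1, 5), 0), 20) = Mul(Rational(-1, 5), 20) = -4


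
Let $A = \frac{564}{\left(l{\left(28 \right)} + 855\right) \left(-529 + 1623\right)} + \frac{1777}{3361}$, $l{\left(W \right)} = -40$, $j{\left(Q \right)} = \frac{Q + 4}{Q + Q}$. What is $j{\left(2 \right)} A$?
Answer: $\frac{2379429861}{2996701210} \approx 0.79402$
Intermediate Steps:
$j{\left(Q \right)} = \frac{4 + Q}{2 Q}$
$A = \frac{793143287}{1498350605}$ ($A = \frac{564}{\left(-40 + 855\right) \left(-529 + 1623\right)} + \frac{1777}{3361} = \frac{564}{815 \cdot 1094} + 1777 \cdot \frac{1}{3361} = \frac{564}{891610} + \frac{1777}{3361} = 564 \cdot \frac{1}{891610} + \frac{1777}{3361} = \frac{282}{445805} + \frac{1777}{3361} = \frac{793143287}{1498350605} \approx 0.52934$)
$j{\left(2 \right)} A = \frac{4 + 2}{2 \cdot 2} \cdot \frac{793143287}{1498350605} = \frac{1}{2} \cdot \frac{1}{2} \cdot 6 \cdot \frac{793143287}{1498350605} = \frac{3}{2} \cdot \frac{793143287}{1498350605} = \frac{2379429861}{2996701210}$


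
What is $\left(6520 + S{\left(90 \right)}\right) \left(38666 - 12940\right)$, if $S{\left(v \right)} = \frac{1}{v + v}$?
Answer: $\frac{15096029663}{90} \approx 1.6773 \cdot 10^{8}$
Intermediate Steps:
$S{\left(v \right)} = \frac{1}{2 v}$
$\left(6520 + S{\left(90 \right)}\right) \left(38666 - 12940\right) = \left(6520 + \frac{1}{2 \cdot 90}\right) \left(38666 - 12940\right) = \left(6520 + \frac{1}{2} \cdot \frac{1}{90}\right) 25726 = \left(6520 + \frac{1}{180}\right) 25726 = \frac{1173601}{180} \cdot 25726 = \frac{15096029663}{90}$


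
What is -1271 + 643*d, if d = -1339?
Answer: -862248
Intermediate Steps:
-1271 + 643*d = -1271 + 643*(-1339) = -1271 - 860977 = -862248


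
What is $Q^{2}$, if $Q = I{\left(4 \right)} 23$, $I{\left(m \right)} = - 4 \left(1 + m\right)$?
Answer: $211600$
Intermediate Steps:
$I{\left(m \right)} = -4 - 4 m$
$Q = -460$ ($Q = \left(-4 - 16\right) 23 = \left(-20\right) 23 = -460$)
$Q^{2} = \left(-460\right)^{2} = 211600$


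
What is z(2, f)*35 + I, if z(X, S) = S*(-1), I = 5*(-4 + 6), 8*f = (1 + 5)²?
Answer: -295/2 ≈ -147.50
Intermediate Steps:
f = 9/2 (f = (1 + 5)²/8 = (⅛)*6² = (⅛)*36 = 9/2 ≈ 4.5000)
I = 10 (I = 5*2 = 10)
z(X, S) = -S
z(2, f)*35 + I = -1*9/2*35 + 10 = -9/2*35 + 10 = -315/2 + 10 = -295/2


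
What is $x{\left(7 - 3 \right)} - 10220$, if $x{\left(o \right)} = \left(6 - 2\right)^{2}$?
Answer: $-10204$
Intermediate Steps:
$x{\left(o \right)} = 16$ ($x{\left(o \right)} = 4^{2} = 16$)
$x{\left(7 - 3 \right)} - 10220 = 16 - 10220 = -10204$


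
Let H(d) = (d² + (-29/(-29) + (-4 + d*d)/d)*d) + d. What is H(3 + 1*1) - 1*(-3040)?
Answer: 3076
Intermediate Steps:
H(d) = d + d² + d*(1 + (-4 + d²)/d) (H(d) = (d² + (-29*(-1/29) + (-4 + d²)/d)*d) + d = (d² + (1 + (-4 + d²)/d)*d) + d = (d² + d*(1 + (-4 + d²)/d)) + d = d + d² + d*(1 + (-4 + d²)/d))
H(3 + 1*1) - 1*(-3040) = (-4 + 2*(3 + 1*1) + 2*(3 + 1*1)²) - 1*(-3040) = (-4 + 2*(3 + 1) + 2*(3 + 1)²) + 3040 = (-4 + 2*4 + 2*4²) + 3040 = (-4 + 8 + 2*16) + 3040 = (-4 + 8 + 32) + 3040 = 36 + 3040 = 3076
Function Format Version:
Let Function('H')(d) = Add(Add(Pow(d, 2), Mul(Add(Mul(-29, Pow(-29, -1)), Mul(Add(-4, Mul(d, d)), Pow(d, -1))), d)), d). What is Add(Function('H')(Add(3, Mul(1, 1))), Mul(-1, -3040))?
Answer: 3076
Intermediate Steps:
Function('H')(d) = Add(d, Pow(d, 2), Mul(d, Add(1, Mul(Pow(d, -1), Add(-4, Pow(d, 2)))))) (Function('H')(d) = Add(Add(Pow(d, 2), Mul(Add(Mul(-29, Rational(-1, 29)), Mul(Add(-4, Pow(d, 2)), Pow(d, -1))), d)), d) = Add(Add(Pow(d, 2), Mul(Add(1, Mul(Pow(d, -1), Add(-4, Pow(d, 2)))), d)), d) = Add(Add(Pow(d, 2), Mul(d, Add(1, Mul(Pow(d, -1), Add(-4, Pow(d, 2)))))), d) = Add(d, Pow(d, 2), Mul(d, Add(1, Mul(Pow(d, -1), Add(-4, Pow(d, 2)))))))
Add(Function('H')(Add(3, Mul(1, 1))), Mul(-1, -3040)) = Add(Add(-4, Mul(2, Add(3, Mul(1, 1))), Mul(2, Pow(Add(3, Mul(1, 1)), 2))), Mul(-1, -3040)) = Add(Add(-4, Mul(2, Add(3, 1)), Mul(2, Pow(Add(3, 1), 2))), 3040) = Add(Add(-4, Mul(2, 4), Mul(2, Pow(4, 2))), 3040) = Add(Add(-4, 8, Mul(2, 16)), 3040) = Add(Add(-4, 8, 32), 3040) = Add(36, 3040) = 3076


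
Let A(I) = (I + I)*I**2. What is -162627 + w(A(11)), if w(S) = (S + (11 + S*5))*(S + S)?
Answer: 84930865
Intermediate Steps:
A(I) = 2*I**3 (A(I) = (2*I)*I**2 = 2*I**3)
w(S) = 2*S*(11 + 6*S) (w(S) = (S + (11 + 5*S))*(2*S) = (11 + 6*S)*(2*S) = 2*S*(11 + 6*S))
-162627 + w(A(11)) = -162627 + 2*(2*11**3)*(11 + 6*(2*11**3)) = -162627 + 2*(2*1331)*(11 + 6*(2*1331)) = -162627 + 2*2662*(11 + 6*2662) = -162627 + 2*2662*(11 + 15972) = -162627 + 2*2662*15983 = -162627 + 85093492 = 84930865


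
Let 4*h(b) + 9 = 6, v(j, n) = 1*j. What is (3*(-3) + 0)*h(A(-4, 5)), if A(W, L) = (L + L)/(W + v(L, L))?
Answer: 27/4 ≈ 6.7500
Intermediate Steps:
v(j, n) = j
A(W, L) = 2*L/(L + W) (A(W, L) = (L + L)/(W + L) = (2*L)/(L + W) = 2*L/(L + W))
h(b) = -¾ (h(b) = -9/4 + (¼)*6 = -9/4 + 3/2 = -¾)
(3*(-3) + 0)*h(A(-4, 5)) = (3*(-3) + 0)*(-¾) = (-9 + 0)*(-¾) = -9*(-¾) = 27/4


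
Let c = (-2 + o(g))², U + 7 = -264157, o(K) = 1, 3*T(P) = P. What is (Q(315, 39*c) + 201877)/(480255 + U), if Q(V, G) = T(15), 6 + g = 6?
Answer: 201882/216091 ≈ 0.93425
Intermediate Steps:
g = 0 (g = -6 + 6 = 0)
T(P) = P/3
U = -264164 (U = -7 - 264157 = -264164)
c = 1 (c = (-2 + 1)² = (-1)² = 1)
Q(V, G) = 5 (Q(V, G) = (⅓)*15 = 5)
(Q(315, 39*c) + 201877)/(480255 + U) = (5 + 201877)/(480255 - 264164) = 201882/216091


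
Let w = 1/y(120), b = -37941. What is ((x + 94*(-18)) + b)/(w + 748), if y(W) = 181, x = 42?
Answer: -7165971/135389 ≈ -52.929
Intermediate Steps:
w = 1/181 ≈ 0.0055249
((x + 94*(-18)) + b)/(w + 748) = ((42 + 94*(-18)) - 37941)/(1/181 + 748) = ((42 - 1692) - 37941)/(135389/181) = (-1650 - 37941)*(181/135389) = -39591*181/135389 = -7165971/135389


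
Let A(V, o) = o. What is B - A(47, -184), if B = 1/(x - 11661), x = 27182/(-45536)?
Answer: 48854045208/265511239 ≈ 184.00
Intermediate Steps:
x = -13591/22768 (x = 27182*(-1/45536) = -13591/22768 ≈ -0.59693)
B = -22768/265511239 (B = 1/(-13591/22768 - 11661) = 1/(-265511239/22768) = -22768/265511239 ≈ -8.5752e-5)
B - A(47, -184) = -22768/265511239 - 1*(-184) = -22768/265511239 + 184 = 48854045208/265511239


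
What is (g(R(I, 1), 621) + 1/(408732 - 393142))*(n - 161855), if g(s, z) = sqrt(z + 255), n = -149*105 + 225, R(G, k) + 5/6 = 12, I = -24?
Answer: -35455/3118 - 354550*sqrt(219) ≈ -5.2469e+6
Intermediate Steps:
R(G, k) = 67/6 (R(G, k) = -5/6 + 12 = 67/6)
n = -15420 (n = -15645 + 225 = -15420)
g(s, z) = sqrt(255 + z)
(g(R(I, 1), 621) + 1/(408732 - 393142))*(n - 161855) = (sqrt(255 + 621) + 1/(408732 - 393142))*(-15420 - 161855) = (sqrt(876) + 1/15590)*(-177275) = (2*sqrt(219) + 1/15590)*(-177275) = (1/15590 + 2*sqrt(219))*(-177275) = -35455/3118 - 354550*sqrt(219)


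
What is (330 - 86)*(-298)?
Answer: -72712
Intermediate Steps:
(330 - 86)*(-298) = 244*(-298) = -72712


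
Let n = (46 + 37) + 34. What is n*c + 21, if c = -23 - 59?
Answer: -9573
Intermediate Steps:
n = 117 (n = 83 + 34 = 117)
c = -82
n*c + 21 = 117*(-82) + 21 = -9594 + 21 = -9573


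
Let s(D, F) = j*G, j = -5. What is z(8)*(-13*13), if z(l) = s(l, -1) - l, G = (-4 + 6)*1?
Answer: 3042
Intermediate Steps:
G = 2 (G = 2*1 = 2)
s(D, F) = -10 (s(D, F) = -5*2 = -10)
z(l) = -10 - l
z(8)*(-13*13) = (-10 - 1*8)*(-13*13) = (-10 - 8)*(-169) = -18*(-169) = 3042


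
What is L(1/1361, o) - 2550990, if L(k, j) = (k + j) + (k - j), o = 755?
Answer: -3471897388/1361 ≈ -2.5510e+6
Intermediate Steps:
L(k, j) = 2*k (L(k, j) = (j + k) + (k - j) = 2*k)
L(1/1361, o) - 2550990 = 2/1361 - 2550990 = -3471897388/1361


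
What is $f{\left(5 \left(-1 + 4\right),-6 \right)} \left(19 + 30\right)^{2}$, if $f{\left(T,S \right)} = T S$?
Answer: $-216090$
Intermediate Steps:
$f{\left(T,S \right)} = S T$
$f{\left(5 \left(-1 + 4\right),-6 \right)} \left(19 + 30\right)^{2} = - 6 \cdot 5 \left(-1 + 4\right) \left(19 + 30\right)^{2} = - 6 \cdot 5 \cdot 3 \cdot 49^{2} = \left(-6\right) 15 \cdot 2401 = \left(-90\right) 2401 = -216090$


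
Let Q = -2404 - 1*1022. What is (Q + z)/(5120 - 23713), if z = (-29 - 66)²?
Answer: -5599/18593 ≈ -0.30114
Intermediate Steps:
Q = -3426 (Q = -2404 - 1022 = -3426)
z = 9025 (z = (-95)² = 9025)
(Q + z)/(5120 - 23713) = (-3426 + 9025)/(5120 - 23713) = 5599/(-18593) = 5599*(-1/18593) = -5599/18593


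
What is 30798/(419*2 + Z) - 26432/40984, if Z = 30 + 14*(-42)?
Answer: 78426517/717220 ≈ 109.35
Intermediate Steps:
Z = -558 (Z = 30 - 588 = -558)
30798/(419*2 + Z) - 26432/40984 = 30798/(419*2 - 558) - 26432/40984 = 30798/(838 - 558) - 26432*1/40984 = 30798/280 - 3304/5123 = 30798*(1/280) - 3304/5123 = 15399/140 - 3304/5123 = 78426517/717220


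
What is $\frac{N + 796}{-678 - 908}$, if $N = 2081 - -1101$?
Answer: $- \frac{153}{61} \approx -2.5082$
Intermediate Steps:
$N = 3182$ ($N = 2081 + 1101 = 3182$)
$\frac{N + 796}{-678 - 908} = \frac{3182 + 796}{-678 - 908} = \frac{3978}{-1586} = 3978 \left(- \frac{1}{1586}\right) = - \frac{153}{61}$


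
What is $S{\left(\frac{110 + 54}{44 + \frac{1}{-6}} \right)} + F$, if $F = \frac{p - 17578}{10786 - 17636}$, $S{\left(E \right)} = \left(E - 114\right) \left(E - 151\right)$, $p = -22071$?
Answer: $\frac{7695727744381}{473807650} \approx 16242.0$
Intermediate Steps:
$S{\left(E \right)} = \left(-151 + E\right) \left(-114 + E\right)$ ($S{\left(E \right)} = \left(-114 + E\right) \left(-151 + E\right) = \left(-151 + E\right) \left(-114 + E\right)$)
$F = \frac{39649}{6850}$ ($F = \frac{-22071 - 17578}{10786 - 17636} = - \frac{39649}{-6850} = \left(-39649\right) \left(- \frac{1}{6850}\right) = \frac{39649}{6850} \approx 5.7882$)
$S{\left(\frac{110 + 54}{44 + \frac{1}{-6}} \right)} + F = \left(17214 + \left(\frac{110 + 54}{44 + \frac{1}{-6}}\right)^{2} - 265 \frac{110 + 54}{44 + \frac{1}{-6}}\right) + \frac{39649}{6850} = \left(17214 + \left(\frac{164}{44 - \frac{1}{6}}\right)^{2} - 265 \frac{164}{44 - \frac{1}{6}}\right) + \frac{39649}{6850} = \left(17214 + \left(\frac{164}{\frac{263}{6}}\right)^{2} - 265 \frac{164}{\frac{263}{6}}\right) + \frac{39649}{6850} = \left(17214 + \left(164 \cdot \frac{6}{263}\right)^{2} - 265 \cdot 164 \cdot \frac{6}{263}\right) + \frac{39649}{6850} = \left(17214 + \left(\frac{984}{263}\right)^{2} - \frac{260760}{263}\right) + \frac{39649}{6850} = \left(17214 + \frac{968256}{69169} - \frac{260760}{263}\right) + \frac{39649}{6850} = \frac{1123063542}{69169} + \frac{39649}{6850} = \frac{7695727744381}{473807650}$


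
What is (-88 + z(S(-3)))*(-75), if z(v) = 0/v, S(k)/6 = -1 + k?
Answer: 6600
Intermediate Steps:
S(k) = -6 + 6*k (S(k) = 6*(-1 + k) = -6 + 6*k)
z(v) = 0
(-88 + z(S(-3)))*(-75) = (-88 + 0)*(-75) = -88*(-75) = 6600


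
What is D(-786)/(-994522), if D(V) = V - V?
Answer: 0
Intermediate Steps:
D(V) = 0
D(-786)/(-994522) = 0/(-994522) = 0*(-1/994522) = 0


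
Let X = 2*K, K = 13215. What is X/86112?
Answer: 4405/14352 ≈ 0.30693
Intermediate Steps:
X = 26430 (X = 2*13215 = 26430)
X/86112 = 26430/86112 = 26430*(1/86112) = 4405/14352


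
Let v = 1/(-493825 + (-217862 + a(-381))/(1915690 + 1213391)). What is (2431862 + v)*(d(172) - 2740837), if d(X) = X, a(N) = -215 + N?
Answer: -10298757200192781345420225/1545218643283 ≈ -6.6649e+12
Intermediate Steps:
v = -3129081/1545218643283 (v = 1/(-493825 + (-217862 + (-215 - 381))/(1915690 + 1213391)) = 1/(-493825 + (-217862 - 596)/3129081) = 1/(-493825 - 218458*1/3129081) = 1/(-493825 - 218458/3129081) = 1/(-1545218643283/3129081) = -3129081/1545218643283 ≈ -2.0250e-6)
(2431862 + v)*(d(172) - 2740837) = (2431862 - 3129081/1545218643283)*(172 - 2740837) = (3757758500288353865/1545218643283)*(-2740665) = -10298757200192781345420225/1545218643283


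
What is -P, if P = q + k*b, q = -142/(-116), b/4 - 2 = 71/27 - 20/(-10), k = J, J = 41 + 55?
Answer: -1329535/522 ≈ -2547.0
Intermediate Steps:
J = 96
k = 96
b = 716/27 (b = 8 + 4*(71/27 - 20/(-10)) = 8 + 4*(71*(1/27) - 20*(-⅒)) = 8 + 4*(71/27 + 2) = 8 + 4*(125/27) = 8 + 500/27 = 716/27 ≈ 26.519)
q = 71/58 (q = -142*(-1/116) = 71/58 ≈ 1.2241)
P = 1329535/522 (P = 71/58 + 96*(716/27) = 71/58 + 22912/9 = 1329535/522 ≈ 2547.0)
-P = -1*1329535/522 = -1329535/522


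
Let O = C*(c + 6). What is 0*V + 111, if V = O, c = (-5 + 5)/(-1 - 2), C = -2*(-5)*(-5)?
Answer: 111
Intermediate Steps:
C = -50 (C = 10*(-5) = -50)
c = 0 (c = 0/(-3) = 0*(-⅓) = 0)
O = -300 (O = -50*(0 + 6) = -50*6 = -300)
V = -300
0*V + 111 = 0*(-300) + 111 = 0 + 111 = 111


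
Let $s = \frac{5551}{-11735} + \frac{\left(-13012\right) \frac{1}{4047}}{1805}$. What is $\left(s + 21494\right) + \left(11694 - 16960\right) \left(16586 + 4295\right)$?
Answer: $- \frac{1884823766951910721}{17144447745} \approx -1.0994 \cdot 10^{8}$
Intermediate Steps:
$s = - \frac{8140366981}{17144447745}$ ($s = 5551 \left(- \frac{1}{11735}\right) + \left(-13012\right) \frac{1}{4047} \cdot \frac{1}{1805} = - \frac{5551}{11735} - \frac{13012}{7304835} = - \frac{8140366981}{17144447745} \approx -0.47481$)
$\left(s + 21494\right) + \left(11694 - 16960\right) \left(16586 + 4295\right) = \left(- \frac{8140366981}{17144447745} + 21494\right) + \left(11694 - 16960\right) \left(16586 + 4295\right) = \frac{368494619464049}{17144447745} - 109959346 = - \frac{1884823766951910721}{17144447745}$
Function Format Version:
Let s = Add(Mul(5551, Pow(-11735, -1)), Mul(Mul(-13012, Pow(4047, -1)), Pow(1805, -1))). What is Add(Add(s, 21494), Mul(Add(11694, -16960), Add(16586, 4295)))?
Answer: Rational(-1884823766951910721, 17144447745) ≈ -1.0994e+8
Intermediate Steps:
s = Rational(-8140366981, 17144447745) (s = Add(Mul(5551, Rational(-1, 11735)), Mul(Mul(-13012, Rational(1, 4047)), Rational(1, 1805))) = Add(Rational(-5551, 11735), Mul(Rational(-13012, 4047), Rational(1, 1805))) = Add(Rational(-5551, 11735), Rational(-13012, 7304835)) = Rational(-8140366981, 17144447745) ≈ -0.47481)
Add(Add(s, 21494), Mul(Add(11694, -16960), Add(16586, 4295))) = Add(Add(Rational(-8140366981, 17144447745), 21494), Mul(Add(11694, -16960), Add(16586, 4295))) = Add(Rational(368494619464049, 17144447745), Mul(-5266, 20881)) = Add(Rational(368494619464049, 17144447745), -109959346) = Rational(-1884823766951910721, 17144447745)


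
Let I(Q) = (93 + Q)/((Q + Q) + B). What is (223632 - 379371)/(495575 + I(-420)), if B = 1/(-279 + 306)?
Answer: -3532004781/11239154254 ≈ -0.31426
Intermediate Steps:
B = 1/27 ≈ 0.037037
I(Q) = (93 + Q)/(1/27 + 2*Q) (I(Q) = (93 + Q)/((Q + Q) + 1/27) = (93 + Q)/(2*Q + 1/27) = (93 + Q)/(1/27 + 2*Q))
(223632 - 379371)/(495575 + I(-420)) = (223632 - 379371)/(495575 + 27*(93 - 420)/(1 + 54*(-420))) = -155739/(495575 + 27*(-327)/(1 - 22680)) = -155739/(495575 + 27*(-327)/(-22679)) = -155739/(495575 + 27*(-1/22679)*(-327)) = -155739/(495575 + 8829/22679) = -155739/11239154254/22679 = -155739*22679/11239154254 = -3532004781/11239154254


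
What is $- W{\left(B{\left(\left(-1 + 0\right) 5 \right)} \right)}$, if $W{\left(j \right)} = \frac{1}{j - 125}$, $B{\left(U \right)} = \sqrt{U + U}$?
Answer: $\frac{25}{3127} + \frac{i \sqrt{10}}{15635} \approx 0.0079949 + 0.00020226 i$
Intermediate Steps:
$B{\left(U \right)} = \sqrt{2} \sqrt{U}$ ($B{\left(U \right)} = \sqrt{2 U} = \sqrt{2} \sqrt{U}$)
$W{\left(j \right)} = \frac{1}{-125 + j}$
$- W{\left(B{\left(\left(-1 + 0\right) 5 \right)} \right)} = - \frac{1}{-125 + \sqrt{2} \sqrt{\left(-1 + 0\right) 5}} = - \frac{1}{-125 + \sqrt{2} \sqrt{\left(-1\right) 5}} = - \frac{1}{-125 + \sqrt{2} \sqrt{-5}} = - \frac{1}{-125 + \sqrt{2} i \sqrt{5}} = - \frac{1}{-125 + i \sqrt{10}}$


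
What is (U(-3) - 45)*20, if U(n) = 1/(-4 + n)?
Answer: -6320/7 ≈ -902.86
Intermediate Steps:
(U(-3) - 45)*20 = (1/(-4 - 3) - 45)*20 = (1/(-7) - 45)*20 = (-1/7 - 45)*20 = -316/7*20 = -6320/7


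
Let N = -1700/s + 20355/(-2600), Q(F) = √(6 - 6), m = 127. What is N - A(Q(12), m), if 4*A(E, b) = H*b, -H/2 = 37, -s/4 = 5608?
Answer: 426806797/182260 ≈ 2341.7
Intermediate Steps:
s = -22432 (s = -4*5608 = -22432)
H = -74 (H = -2*37 = -74)
Q(F) = 0 (Q(F) = √0 = 0)
A(E, b) = -37*b/2 (A(E, b) = (-74*b)/4 = -37*b/2)
N = -1413073/182260 (N = -1700/(-22432) + 20355/(-2600) = -1700*(-1/22432) + 20355*(-1/2600) = 425/5608 - 4071/520 = -1413073/182260 ≈ -7.7531)
N - A(Q(12), m) = -1413073/182260 - (-37)*127/2 = -1413073/182260 - 1*(-4699/2) = -1413073/182260 + 4699/2 = 426806797/182260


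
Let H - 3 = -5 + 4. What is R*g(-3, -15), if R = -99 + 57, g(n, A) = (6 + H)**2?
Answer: -2688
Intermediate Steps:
H = 2 (H = 3 + (-5 + 4) = 3 - 1 = 2)
g(n, A) = 64 (g(n, A) = (6 + 2)**2 = 8**2 = 64)
R = -42
R*g(-3, -15) = -42*64 = -2688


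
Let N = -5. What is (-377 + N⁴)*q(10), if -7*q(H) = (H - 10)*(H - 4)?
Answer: 0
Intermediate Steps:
q(H) = -(-10 + H)*(-4 + H)/7 (q(H) = -(H - 10)*(H - 4)/7 = -(-10 + H)*(-4 + H)/7)
(-377 + N⁴)*q(10) = (-377 + (-5)⁴)*(-40/7 + 2*10 - ⅐*10²) = (-377 + 625)*(-40/7 + 20 - ⅐*100) = 248*(-40/7 + 20 - 100/7) = 248*0 = 0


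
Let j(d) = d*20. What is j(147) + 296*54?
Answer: 18924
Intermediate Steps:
j(d) = 20*d
j(147) + 296*54 = 20*147 + 296*54 = 2940 + 15984 = 18924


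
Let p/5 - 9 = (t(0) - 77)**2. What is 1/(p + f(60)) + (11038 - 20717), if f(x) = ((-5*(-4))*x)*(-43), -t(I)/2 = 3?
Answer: -165607691/17110 ≈ -9679.0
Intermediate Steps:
t(I) = -6 (t(I) = -2*3 = -6)
f(x) = -860*x (f(x) = (20*x)*(-43) = -860*x)
p = 34490 (p = 45 + 5*(-6 - 77)**2 = 45 + 5*(-83)**2 = 45 + 5*6889 = 45 + 34445 = 34490)
1/(p + f(60)) + (11038 - 20717) = 1/(34490 - 860*60) + (11038 - 20717) = 1/(34490 - 51600) - 9679 = 1/(-17110) - 9679 = -1/17110 - 9679 = -165607691/17110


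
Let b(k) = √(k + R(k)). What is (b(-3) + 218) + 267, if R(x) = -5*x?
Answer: 485 + 2*√3 ≈ 488.46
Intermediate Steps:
b(k) = 2*√(-k) (b(k) = √(k - 5*k) = √(-4*k) = 2*√(-k))
(b(-3) + 218) + 267 = (2*√(-1*(-3)) + 218) + 267 = (2*√3 + 218) + 267 = (218 + 2*√3) + 267 = 485 + 2*√3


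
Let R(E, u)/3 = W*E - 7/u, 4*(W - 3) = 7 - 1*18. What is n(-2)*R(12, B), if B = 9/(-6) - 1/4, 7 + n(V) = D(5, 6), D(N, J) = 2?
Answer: -105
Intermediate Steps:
n(V) = -5 (n(V) = -7 + 2 = -5)
B = -7/4 (B = 9*(-⅙) - 1*¼ = -3/2 - ¼ = -7/4 ≈ -1.7500)
W = ¼ (W = 3 + (7 - 1*18)/4 = 3 + (7 - 18)/4 = 3 + (¼)*(-11) = 3 - 11/4 = ¼ ≈ 0.25000)
R(E, u) = -21/u + 3*E/4 (R(E, u) = 3*(E/4 - 7/u) = 3*(-7/u + E/4) = -21/u + 3*E/4)
n(-2)*R(12, B) = -5*(-21/(-7/4) + (¾)*12) = -5*(-21*(-4/7) + 9) = -5*(12 + 9) = -5*21 = -105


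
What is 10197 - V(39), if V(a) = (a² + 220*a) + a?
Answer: 57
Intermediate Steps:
V(a) = a² + 221*a
10197 - V(39) = 10197 - 39*(221 + 39) = 10197 - 39*260 = 10197 - 1*10140 = 10197 - 10140 = 57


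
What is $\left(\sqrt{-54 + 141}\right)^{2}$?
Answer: $87$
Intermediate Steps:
$\left(\sqrt{-54 + 141}\right)^{2} = \left(\sqrt{87}\right)^{2} = 87$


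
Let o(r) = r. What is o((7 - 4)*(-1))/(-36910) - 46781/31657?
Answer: -1726591739/1168459870 ≈ -1.4777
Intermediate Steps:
o((7 - 4)*(-1))/(-36910) - 46781/31657 = ((7 - 4)*(-1))/(-36910) - 46781/31657 = (3*(-1))*(-1/36910) - 46781*1/31657 = -3*(-1/36910) - 46781/31657 = 3/36910 - 46781/31657 = -1726591739/1168459870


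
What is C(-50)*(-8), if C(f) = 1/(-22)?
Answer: 4/11 ≈ 0.36364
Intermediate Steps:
C(f) = -1/22
C(-50)*(-8) = -1/22*(-8) = 4/11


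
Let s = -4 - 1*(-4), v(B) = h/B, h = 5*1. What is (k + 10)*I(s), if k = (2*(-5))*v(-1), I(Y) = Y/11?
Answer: 0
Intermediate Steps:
h = 5
v(B) = 5/B
s = 0 (s = -4 + 4 = 0)
I(Y) = Y/11 (I(Y) = Y*(1/11) = Y/11)
k = 50 (k = (2*(-5))*(5/(-1)) = -50*(-1) = -10*(-5) = 50)
(k + 10)*I(s) = (50 + 10)*((1/11)*0) = 60*0 = 0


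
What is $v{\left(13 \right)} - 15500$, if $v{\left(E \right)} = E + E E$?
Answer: $-15318$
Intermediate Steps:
$v{\left(E \right)} = E + E^{2}$
$v{\left(13 \right)} - 15500 = 13 \left(1 + 13\right) - 15500 = 13 \cdot 14 - 15500 = 182 - 15500 = -15318$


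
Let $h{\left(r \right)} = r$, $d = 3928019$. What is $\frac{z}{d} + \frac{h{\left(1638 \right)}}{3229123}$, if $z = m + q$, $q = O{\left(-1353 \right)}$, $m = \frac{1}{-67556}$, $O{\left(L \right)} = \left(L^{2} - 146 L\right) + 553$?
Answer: $\frac{442988736881068309}{856884120734098372} \approx 0.51698$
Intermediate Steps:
$O{\left(L \right)} = 553 + L^{2} - 146 L$
$m = - \frac{1}{67556} \approx -1.4803 \cdot 10^{-5}$
$q = 2028700$ ($q = 553 + \left(-1353\right)^{2} - -197538 = 553 + 1830609 + 197538 = 2028700$)
$z = \frac{137050857199}{67556}$ ($z = - \frac{1}{67556} + 2028700 = \frac{137050857199}{67556} \approx 2.0287 \cdot 10^{6}$)
$\frac{z}{d} + \frac{h{\left(1638 \right)}}{3229123} = \frac{137050857199}{67556 \cdot 3928019} + \frac{1638}{3229123} = \frac{137050857199}{67556} \cdot \frac{1}{3928019} + 1638 \cdot \frac{1}{3229123} = \frac{137050857199}{265361251564} + \frac{1638}{3229123} = \frac{442988736881068309}{856884120734098372}$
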